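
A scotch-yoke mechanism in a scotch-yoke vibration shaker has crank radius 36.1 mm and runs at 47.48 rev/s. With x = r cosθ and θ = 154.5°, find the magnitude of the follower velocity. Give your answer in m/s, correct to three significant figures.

ω = 298.3 rad/s (from 47.48 rev/s).
x = r cosθ ⇒ ẋ = −rω sinθ.
|v| = rω|sinθ| = 0.0361·298.3·|sin 154.5°| = 4.6364 m/s.

4.64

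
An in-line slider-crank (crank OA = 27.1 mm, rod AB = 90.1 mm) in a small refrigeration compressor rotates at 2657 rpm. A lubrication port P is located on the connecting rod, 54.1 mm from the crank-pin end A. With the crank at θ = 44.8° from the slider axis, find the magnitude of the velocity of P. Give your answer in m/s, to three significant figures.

ω = 278.2 rad/s.  Crank-pin speed |V_A| = rω = 7.5403 m/s, perpendicular to OA.
Rod angle: sinφ = −(r/L) sinθ ⇒ φ = -12.236°; ω_rod = −rω cosθ/√(L²−r²sin²θ) = -60.763 rad/s.
V_P = V_A + ω_rod × AP, with AP = 0.0541 m along the rod.
Components: V_Px = −rω sinθ − a·ω_rod·sinφ = -6.0099 m/s;  V_Py = rω cosθ + a·ω_rod·cosφ = +2.1378 m/s.
|V_P| = √(V_Px² + V_Py²) = 6.3788 m/s.

6.38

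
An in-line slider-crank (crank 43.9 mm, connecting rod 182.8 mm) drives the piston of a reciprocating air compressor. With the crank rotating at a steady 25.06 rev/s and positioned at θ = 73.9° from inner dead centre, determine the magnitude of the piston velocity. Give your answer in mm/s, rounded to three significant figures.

ω = 2π·25.1 = 157.5 rad/s
For an in-line slider-crank, x = r cosθ + √(L² − r² sin²θ), so v = −rω sinθ·[1 + r cosθ/√(L² − r² sin²θ)].
With r = 0.0439 m, L = 0.1828 m, θ = 73.9°: √(L² − r² sin²θ) = 0.17787 m.
v = −0.0439·157.5·0.96078·[1 + 0.0439·0.27731/0.17787] = -7.0958 m/s.
|v| = 7.0958 m/s = 7095.8 mm/s.

7100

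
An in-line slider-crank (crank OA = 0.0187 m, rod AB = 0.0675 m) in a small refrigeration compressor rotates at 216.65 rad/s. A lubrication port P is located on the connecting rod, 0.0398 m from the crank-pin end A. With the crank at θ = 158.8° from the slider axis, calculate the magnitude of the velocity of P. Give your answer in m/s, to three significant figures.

ω = 216.7 rad/s.  Crank-pin speed |V_A| = rω = 4.0514 m/s, perpendicular to OA.
Rod angle: sinφ = −(r/L) sinθ ⇒ φ = -5.750°; ω_rod = −rω cosθ/√(L²−r²sin²θ) = +56.241 rad/s.
V_P = V_A + ω_rod × AP, with AP = 0.0398 m along the rod.
Components: V_Px = −rω sinθ − a·ω_rod·sinφ = -1.2408 m/s;  V_Py = rω cosθ + a·ω_rod·cosφ = -1.55 m/s.
|V_P| = √(V_Px² + V_Py²) = 1.9855 m/s.

1.99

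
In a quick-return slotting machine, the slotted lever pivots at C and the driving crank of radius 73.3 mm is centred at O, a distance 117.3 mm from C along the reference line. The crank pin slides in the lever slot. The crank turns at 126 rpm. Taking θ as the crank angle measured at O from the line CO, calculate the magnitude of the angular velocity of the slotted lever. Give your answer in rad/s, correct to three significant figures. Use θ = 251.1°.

2.52

ω = 13.19 rad/s (from 126 rpm).
Crank pin A relative to C: A = (d + r cosθ, r sinθ); lever angle φ = atan2(r sinθ, d + r cosθ).
Differentiating tanφ: φ̇ = rω(d cosθ + r)/(d² + r² + 2dr cosθ).
d² + r² + 2dr cosθ = |CA|² = 0.013562 m²;  d cosθ + r = +0.035304 m.
|ω_lever| = |0.0733·13.19·+0.035304| / 0.013562 = 2.5177 rad/s.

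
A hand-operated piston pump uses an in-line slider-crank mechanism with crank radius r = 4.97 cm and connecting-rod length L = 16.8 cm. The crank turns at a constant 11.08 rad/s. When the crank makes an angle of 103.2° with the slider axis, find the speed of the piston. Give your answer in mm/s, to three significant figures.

498

ω = 11.08 rad/s
For an in-line slider-crank, x = r cosθ + √(L² − r² sin²θ), so v = −rω sinθ·[1 + r cosθ/√(L² − r² sin²θ)].
With r = 0.0497 m, L = 0.168 m, θ = 103.2°: √(L² − r² sin²θ) = 0.16088 m.
v = −0.0497·11.08·0.97358·[1 + 0.0497·-0.22835/0.16088] = -0.49831 m/s.
|v| = 0.49831 m/s = 498.31 mm/s.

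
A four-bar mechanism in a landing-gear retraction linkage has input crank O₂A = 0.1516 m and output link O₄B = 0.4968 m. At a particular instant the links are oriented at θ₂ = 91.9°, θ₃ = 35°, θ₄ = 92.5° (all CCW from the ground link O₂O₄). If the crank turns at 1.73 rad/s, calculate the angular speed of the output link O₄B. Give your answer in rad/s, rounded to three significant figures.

0.524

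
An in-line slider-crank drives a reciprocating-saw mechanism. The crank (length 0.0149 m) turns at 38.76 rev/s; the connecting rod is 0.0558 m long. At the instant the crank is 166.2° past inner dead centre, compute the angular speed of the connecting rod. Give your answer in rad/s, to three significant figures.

63.3

ω = 243.5 rad/s (converted from 38.76 rev/s).
The rod makes angle φ with the slider axis where L sinφ = r sinθ; differentiating, L cosφ·φ̇ = r ω cosθ.
L cosφ = √(L² − r² sin²θ) = 0.055687 m.
|ω_rod| = r ω |cosθ| / √(L² − r² sin²θ) = 0.0149·243.5·0.97113/0.055687 = 63.282 rad/s.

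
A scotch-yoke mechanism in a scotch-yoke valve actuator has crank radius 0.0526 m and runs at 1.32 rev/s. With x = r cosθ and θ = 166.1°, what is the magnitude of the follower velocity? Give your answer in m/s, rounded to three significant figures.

0.105

ω = 8.294 rad/s (from 1.32 rev/s).
x = r cosθ ⇒ ẋ = −rω sinθ.
|v| = rω|sinθ| = 0.0526·8.294·|sin 166.1°| = 0.1048 m/s.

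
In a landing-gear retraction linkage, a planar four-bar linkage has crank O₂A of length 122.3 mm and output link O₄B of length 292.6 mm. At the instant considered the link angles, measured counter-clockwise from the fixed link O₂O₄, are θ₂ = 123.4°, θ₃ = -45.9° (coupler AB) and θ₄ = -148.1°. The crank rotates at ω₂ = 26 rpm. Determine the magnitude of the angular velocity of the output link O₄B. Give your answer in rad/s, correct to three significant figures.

0.216

ω₂ = 2.723 rad/s (from 26 rpm).
Differentiating the loop-closure r₂e^{iθ₂}+r₃e^{iθ₃}=r₁+r₄e^{iθ₄} gives r₂ω₂e^{iθ₂}+r₃ω₃e^{iθ₃}=r₄ω₄e^{iθ₄}.
Eliminating the other unknown: ω₄ = r₂ω₂ sin(θ₂−θ₃) / [r₄ sin(θ₄−θ₃)].
Numerator sine = +0.18567; denominator sine = -0.97742.
Result = 0.1223·2.723·(+0.18567) / (0.2926·(-0.97742)) = -0.21618 rad/s; magnitude 0.21618 rad/s.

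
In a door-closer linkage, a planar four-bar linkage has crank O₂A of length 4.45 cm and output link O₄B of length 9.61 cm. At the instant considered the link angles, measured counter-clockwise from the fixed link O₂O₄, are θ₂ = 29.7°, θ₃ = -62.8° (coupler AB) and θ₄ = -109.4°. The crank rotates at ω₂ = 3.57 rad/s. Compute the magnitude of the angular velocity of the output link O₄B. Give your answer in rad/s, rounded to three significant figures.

2.27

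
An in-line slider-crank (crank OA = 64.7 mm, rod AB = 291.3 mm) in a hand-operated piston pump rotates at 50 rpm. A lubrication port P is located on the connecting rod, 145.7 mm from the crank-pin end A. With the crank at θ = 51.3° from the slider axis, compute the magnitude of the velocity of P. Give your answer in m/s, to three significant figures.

ω = 5.236 rad/s.  Crank-pin speed |V_A| = rω = 0.33877 m/s, perpendicular to OA.
Rod angle: sinφ = −(r/L) sinθ ⇒ φ = -9.982°; ω_rod = −rω cosθ/√(L²−r²sin²θ) = -0.7383 rad/s.
V_P = V_A + ω_rod × AP, with AP = 0.1457 m along the rod.
Components: V_Px = −rω sinθ − a·ω_rod·sinφ = -0.28303 m/s;  V_Py = rω cosθ + a·ω_rod·cosφ = +0.10587 m/s.
|V_P| = √(V_Px² + V_Py²) = 0.30218 m/s.

0.302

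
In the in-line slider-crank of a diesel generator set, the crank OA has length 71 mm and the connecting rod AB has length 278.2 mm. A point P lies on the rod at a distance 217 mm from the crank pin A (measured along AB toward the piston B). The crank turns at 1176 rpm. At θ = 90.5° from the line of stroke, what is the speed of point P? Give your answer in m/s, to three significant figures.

8.73

ω = 123.2 rad/s.  Crank-pin speed |V_A| = rω = 8.7437 m/s, perpendicular to OA.
Rod angle: sinφ = −(r/L) sinθ ⇒ φ = -14.786°; ω_rod = −rω cosθ/√(L²−r²sin²θ) = +0.28366 rad/s.
V_P = V_A + ω_rod × AP, with AP = 0.217 m along the rod.
Components: V_Px = −rω sinθ − a·ω_rod·sinφ = -8.7276 m/s;  V_Py = rω cosθ + a·ω_rod·cosφ = -0.016785 m/s.
|V_P| = √(V_Px² + V_Py²) = 8.7277 m/s.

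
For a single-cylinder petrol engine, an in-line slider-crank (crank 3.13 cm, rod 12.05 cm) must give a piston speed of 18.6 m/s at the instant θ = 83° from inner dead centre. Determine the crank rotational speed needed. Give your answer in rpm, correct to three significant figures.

5540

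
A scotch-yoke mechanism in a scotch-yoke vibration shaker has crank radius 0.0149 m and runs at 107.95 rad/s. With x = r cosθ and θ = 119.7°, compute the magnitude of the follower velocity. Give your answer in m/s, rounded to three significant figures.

ω = 108 rad/s
x = r cosθ ⇒ ẋ = −rω sinθ.
|v| = rω|sinθ| = 0.0149·108·|sin 119.7°| = 1.3972 m/s.

1.40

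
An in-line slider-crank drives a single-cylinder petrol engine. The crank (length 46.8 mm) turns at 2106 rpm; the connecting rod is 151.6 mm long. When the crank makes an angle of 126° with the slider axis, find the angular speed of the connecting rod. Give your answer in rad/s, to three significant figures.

41.3

ω = 220.5 rad/s (converted from 2106 rpm).
The rod makes angle φ with the slider axis where L sinφ = r sinθ; differentiating, L cosφ·φ̇ = r ω cosθ.
L cosφ = √(L² − r² sin²θ) = 0.1468 m.
|ω_rod| = r ω |cosθ| / √(L² − r² sin²θ) = 0.0468·220.5·0.58779/0.1468 = 41.327 rad/s.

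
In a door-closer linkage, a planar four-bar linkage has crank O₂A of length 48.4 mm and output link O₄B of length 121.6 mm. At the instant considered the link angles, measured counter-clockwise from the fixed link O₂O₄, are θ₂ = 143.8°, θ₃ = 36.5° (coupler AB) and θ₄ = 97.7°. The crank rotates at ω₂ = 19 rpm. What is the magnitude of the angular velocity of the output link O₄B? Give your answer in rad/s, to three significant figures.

ω₂ = 1.99 rad/s (from 19 rpm).
Differentiating the loop-closure r₂e^{iθ₂}+r₃e^{iθ₃}=r₁+r₄e^{iθ₄} gives r₂ω₂e^{iθ₂}+r₃ω₃e^{iθ₃}=r₄ω₄e^{iθ₄}.
Eliminating the other unknown: ω₄ = r₂ω₂ sin(θ₂−θ₃) / [r₄ sin(θ₄−θ₃)].
Numerator sine = +0.95476; denominator sine = +0.87631.
Result = 0.0484·1.99·(+0.95476) / (0.1216·(+0.87631)) = +0.86284 rad/s; magnitude 0.86284 rad/s.

0.863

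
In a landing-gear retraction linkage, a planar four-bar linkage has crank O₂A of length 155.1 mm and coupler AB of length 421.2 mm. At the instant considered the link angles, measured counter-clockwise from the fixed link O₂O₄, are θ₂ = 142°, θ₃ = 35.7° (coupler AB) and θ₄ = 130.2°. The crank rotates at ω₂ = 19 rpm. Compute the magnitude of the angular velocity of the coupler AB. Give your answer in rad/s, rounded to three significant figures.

0.150

ω₂ = 1.99 rad/s (from 19 rpm).
Differentiating the loop-closure r₂e^{iθ₂}+r₃e^{iθ₃}=r₁+r₄e^{iθ₄} gives r₂ω₂e^{iθ₂}+r₃ω₃e^{iθ₃}=r₄ω₄e^{iθ₄}.
Eliminating the other unknown: ω₃ = r₂ω₂ sin(θ₄−θ₂) / [r₃ sin(θ₃−θ₄)].
Numerator sine = -0.20450; denominator sine = -0.99692.
Result = 0.1551·1.99·(-0.20450) / (0.4212·(-0.99692)) = +0.15029 rad/s; magnitude 0.15029 rad/s.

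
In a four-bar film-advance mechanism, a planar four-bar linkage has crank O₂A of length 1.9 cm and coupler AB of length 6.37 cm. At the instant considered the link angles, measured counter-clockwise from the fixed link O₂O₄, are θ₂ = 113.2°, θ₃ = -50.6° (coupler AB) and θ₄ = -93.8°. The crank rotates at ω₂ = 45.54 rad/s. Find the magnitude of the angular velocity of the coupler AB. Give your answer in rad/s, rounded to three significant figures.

ω₂ = 45.54 rad/s
Differentiating the loop-closure r₂e^{iθ₂}+r₃e^{iθ₃}=r₁+r₄e^{iθ₄} gives r₂ω₂e^{iθ₂}+r₃ω₃e^{iθ₃}=r₄ω₄e^{iθ₄}.
Eliminating the other unknown: ω₃ = r₂ω₂ sin(θ₄−θ₂) / [r₃ sin(θ₃−θ₄)].
Numerator sine = +0.45399; denominator sine = +0.68455.
Result = 0.019·45.54·(+0.45399) / (0.0637·(+0.68455)) = +9.0085 rad/s; magnitude 9.0085 rad/s.

9.01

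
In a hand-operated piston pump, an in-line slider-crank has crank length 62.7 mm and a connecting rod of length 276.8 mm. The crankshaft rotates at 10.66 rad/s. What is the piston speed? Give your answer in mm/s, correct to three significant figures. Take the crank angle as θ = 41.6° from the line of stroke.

ω = 10.66 rad/s
For an in-line slider-crank, x = r cosθ + √(L² − r² sin²θ), so v = −rω sinθ·[1 + r cosθ/√(L² − r² sin²θ)].
With r = 0.0627 m, L = 0.2768 m, θ = 41.6°: √(L² − r² sin²θ) = 0.27365 m.
v = −0.0627·10.66·0.66393·[1 + 0.0627·0.74780/0.27365] = -0.51979 m/s.
|v| = 0.51979 m/s = 519.79 mm/s.

520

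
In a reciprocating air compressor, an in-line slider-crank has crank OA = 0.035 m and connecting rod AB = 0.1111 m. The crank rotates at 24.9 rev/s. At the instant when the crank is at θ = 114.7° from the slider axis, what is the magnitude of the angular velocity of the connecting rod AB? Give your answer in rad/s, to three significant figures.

21.5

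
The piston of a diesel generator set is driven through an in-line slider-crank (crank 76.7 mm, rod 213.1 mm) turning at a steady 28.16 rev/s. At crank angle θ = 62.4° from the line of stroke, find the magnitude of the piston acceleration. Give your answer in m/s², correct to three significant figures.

614

ω = 2π·28.2 = 176.9 rad/s
x(θ) = r cosθ + √(L² − r² sin²θ); with ω constant, a = ω²·d²x/dθ².
d²x/dθ² = −r cosθ − r²(cos2θ)/√u − r⁴ sin²2θ/(4u^{3/2}),  u = L² − r² sin²θ = 0.0407914 m².
Substituting r = 0.0767 m, L = 0.2131 m, θ = 62.4°: d²x/dθ² = -0.019619 m.
a = ω²·d²x/dθ² = (176.9)²·(-0.019619) = -614.2 m/s²;  |a| = 614.2 m/s².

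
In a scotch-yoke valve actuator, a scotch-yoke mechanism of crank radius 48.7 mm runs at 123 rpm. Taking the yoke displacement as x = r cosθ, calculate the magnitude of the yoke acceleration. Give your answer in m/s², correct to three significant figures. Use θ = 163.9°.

ω = 12.88 rad/s (from 123 rpm).
x = r cosθ ⇒ ẍ = −rω² cosθ (ω constant).
|a| = rω²|cosθ| = 0.0487·(12.88)²·|cos 163.9°| = 7.7628 m/s².

7.76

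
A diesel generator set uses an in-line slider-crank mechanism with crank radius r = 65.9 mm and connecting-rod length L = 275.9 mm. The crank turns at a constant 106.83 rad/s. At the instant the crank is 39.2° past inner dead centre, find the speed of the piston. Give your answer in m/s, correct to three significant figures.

5.28

ω = 106.8 rad/s
For an in-line slider-crank, x = r cosθ + √(L² − r² sin²θ), so v = −rω sinθ·[1 + r cosθ/√(L² − r² sin²θ)].
With r = 0.0659 m, L = 0.2759 m, θ = 39.2°: √(L² − r² sin²θ) = 0.27274 m.
v = −0.0659·106.8·0.63203·[1 + 0.0659·0.77494/0.27274] = -5.2827 m/s.
|v| = 5.2827 m/s.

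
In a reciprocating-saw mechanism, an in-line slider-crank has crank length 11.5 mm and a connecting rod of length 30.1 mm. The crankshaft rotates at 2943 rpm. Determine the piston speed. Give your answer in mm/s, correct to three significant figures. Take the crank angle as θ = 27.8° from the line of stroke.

ω = 2π·2943/60 = 308.2 rad/s
For an in-line slider-crank, x = r cosθ + √(L² − r² sin²θ), so v = −rω sinθ·[1 + r cosθ/√(L² − r² sin²θ)].
With r = 0.0115 m, L = 0.0301 m, θ = 27.8°: √(L² − r² sin²θ) = 0.029618 m.
v = −0.0115·308.2·0.46639·[1 + 0.0115·0.88458/0.029618] = -2.2207 m/s.
|v| = 2.2207 m/s = 2220.7 mm/s.

2220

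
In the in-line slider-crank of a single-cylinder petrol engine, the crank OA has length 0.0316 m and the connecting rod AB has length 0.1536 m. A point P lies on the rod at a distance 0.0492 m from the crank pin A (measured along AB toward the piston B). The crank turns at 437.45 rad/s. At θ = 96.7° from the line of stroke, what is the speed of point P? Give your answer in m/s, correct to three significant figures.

13.7

ω = 437.4 rad/s.  Crank-pin speed |V_A| = rω = 13.823 m/s, perpendicular to OA.
Rod angle: sinφ = −(r/L) sinθ ⇒ φ = -11.790°; ω_rod = −rω cosθ/√(L²−r²sin²θ) = +10.726 rad/s.
V_P = V_A + ω_rod × AP, with AP = 0.0492 m along the rod.
Components: V_Px = −rω sinθ − a·ω_rod·sinφ = -13.621 m/s;  V_Py = rω cosθ + a·ω_rod·cosφ = -1.0962 m/s.
|V_P| = √(V_Px² + V_Py²) = 13.665 m/s.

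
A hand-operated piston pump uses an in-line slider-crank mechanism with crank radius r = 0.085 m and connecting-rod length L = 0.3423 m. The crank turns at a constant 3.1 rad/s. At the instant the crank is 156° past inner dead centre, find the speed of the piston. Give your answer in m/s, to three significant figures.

0.0827

ω = 3.1 rad/s
For an in-line slider-crank, x = r cosθ + √(L² − r² sin²θ), so v = −rω sinθ·[1 + r cosθ/√(L² − r² sin²θ)].
With r = 0.085 m, L = 0.3423 m, θ = 156°: √(L² − r² sin²θ) = 0.34055 m.
v = −0.085·3.1·0.40674·[1 + 0.085·-0.91355/0.34055] = -0.082737 m/s.
|v| = 0.082737 m/s.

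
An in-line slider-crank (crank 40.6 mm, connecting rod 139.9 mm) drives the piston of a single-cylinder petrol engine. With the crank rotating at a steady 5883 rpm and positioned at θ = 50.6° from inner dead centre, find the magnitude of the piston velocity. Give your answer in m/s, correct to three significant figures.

ω = 2π·5883/60 = 616.1 rad/s
For an in-line slider-crank, x = r cosθ + √(L² − r² sin²θ), so v = −rω sinθ·[1 + r cosθ/√(L² − r² sin²θ)].
With r = 0.0406 m, L = 0.1399 m, θ = 50.6°: √(L² − r² sin²θ) = 0.13634 m.
v = −0.0406·616.1·0.77273·[1 + 0.0406·0.63473/0.13634] = -22.981 m/s.
|v| = 22.981 m/s.

23.0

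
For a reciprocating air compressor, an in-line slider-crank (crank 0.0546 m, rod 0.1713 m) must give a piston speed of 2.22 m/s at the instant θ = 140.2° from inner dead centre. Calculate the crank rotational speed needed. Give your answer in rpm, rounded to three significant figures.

For an in-line slider-crank, |v_piston| = rω|sinθ|·[1 + r cosθ/√(L² − r² sin²θ)].
With r = 0.0546 m, L = 0.1713 m, θ = 140.2°: the bracketed kinematic factor |dx/dθ| = 0.026207 m.
ω = v/|dx/dθ| = 2.22/0.026207 = 84.709 rad/s.
N = 60ω/(2π) = 808.91 rpm.

809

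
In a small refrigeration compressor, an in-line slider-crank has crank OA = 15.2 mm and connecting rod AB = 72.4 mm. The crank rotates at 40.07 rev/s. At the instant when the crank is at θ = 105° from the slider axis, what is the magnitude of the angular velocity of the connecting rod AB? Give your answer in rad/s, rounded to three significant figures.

14.0

ω = 251.8 rad/s (converted from 40.07 rev/s).
The rod makes angle φ with the slider axis where L sinφ = r sinθ; differentiating, L cosφ·φ̇ = r ω cosθ.
L cosφ = √(L² − r² sin²θ) = 0.070896 m.
|ω_rod| = r ω |cosθ| / √(L² − r² sin²θ) = 0.0152·251.8·0.25882/0.070896 = 13.971 rad/s.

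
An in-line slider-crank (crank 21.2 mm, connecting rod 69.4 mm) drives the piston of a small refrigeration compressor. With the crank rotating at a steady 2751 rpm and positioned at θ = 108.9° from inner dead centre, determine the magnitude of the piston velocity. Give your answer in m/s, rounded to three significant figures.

ω = 2π·2751/60 = 288.1 rad/s
For an in-line slider-crank, x = r cosθ + √(L² − r² sin²θ), so v = −rω sinθ·[1 + r cosθ/√(L² − r² sin²θ)].
With r = 0.0212 m, L = 0.0694 m, θ = 108.9°: √(L² − r² sin²θ) = 0.066439 m.
v = −0.0212·288.1·0.94609·[1 + 0.0212·-0.32392/0.066439] = -5.1809 m/s.
|v| = 5.1809 m/s.

5.18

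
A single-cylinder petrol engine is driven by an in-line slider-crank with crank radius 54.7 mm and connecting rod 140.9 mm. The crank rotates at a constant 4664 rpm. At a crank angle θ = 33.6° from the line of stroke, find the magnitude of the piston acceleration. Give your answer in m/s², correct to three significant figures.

13100

ω = 2π·4664/60 = 488.4 rad/s
x(θ) = r cosθ + √(L² − r² sin²θ); with ω constant, a = ω²·d²x/dθ².
d²x/dθ² = −r cosθ − r²(cos2θ)/√u − r⁴ sin²2θ/(4u^{3/2}),  u = L² − r² sin²θ = 0.0189365 m².
Substituting r = 0.0547 m, L = 0.1409 m, θ = 33.6°: d²x/dθ² = -0.054717 m.
a = ω²·d²x/dθ² = (488.4)²·(-0.054717) = -13052 m/s²;  |a| = 13052 m/s².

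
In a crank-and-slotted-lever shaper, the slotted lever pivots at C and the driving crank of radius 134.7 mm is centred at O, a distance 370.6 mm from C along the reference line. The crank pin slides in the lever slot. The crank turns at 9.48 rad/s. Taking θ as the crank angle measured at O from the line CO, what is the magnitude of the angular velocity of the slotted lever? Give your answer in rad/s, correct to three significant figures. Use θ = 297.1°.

ω = 9.48 rad/s
Crank pin A relative to C: A = (d + r cosθ, r sinθ); lever angle φ = atan2(r sinθ, d + r cosθ).
Differentiating tanφ: φ̇ = rω(d cosθ + r)/(d² + r² + 2dr cosθ).
d² + r² + 2dr cosθ = |CA|² = 0.20097 m²;  d cosθ + r = +0.30352 m.
|ω_lever| = |0.1347·9.48·+0.30352| / 0.20097 = 1.9286 rad/s.

1.93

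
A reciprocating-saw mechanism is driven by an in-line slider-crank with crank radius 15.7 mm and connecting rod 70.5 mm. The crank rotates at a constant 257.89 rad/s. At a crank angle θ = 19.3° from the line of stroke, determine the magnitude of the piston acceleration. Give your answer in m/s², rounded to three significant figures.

1170

ω = 257.9 rad/s
x(θ) = r cosθ + √(L² − r² sin²θ); with ω constant, a = ω²·d²x/dθ².
d²x/dθ² = −r cosθ − r²(cos2θ)/√u − r⁴ sin²2θ/(4u^{3/2}),  u = L² − r² sin²θ = 0.00494332 m².
Substituting r = 0.0157 m, L = 0.0705 m, θ = 19.3°: d²x/dθ² = -0.017575 m.
a = ω²·d²x/dθ² = (257.9)²·(-0.017575) = -1168.8 m/s²;  |a| = 1168.8 m/s².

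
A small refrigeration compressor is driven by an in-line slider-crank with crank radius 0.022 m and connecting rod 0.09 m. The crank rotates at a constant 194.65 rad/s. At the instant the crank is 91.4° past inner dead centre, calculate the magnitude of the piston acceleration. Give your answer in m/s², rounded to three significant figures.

230

ω = 194.7 rad/s
x(θ) = r cosθ + √(L² − r² sin²θ); with ω constant, a = ω²·d²x/dθ².
d²x/dθ² = −r cosθ − r²(cos2θ)/√u − r⁴ sin²2θ/(4u^{3/2}),  u = L² − r² sin²θ = 0.00761629 m².
Substituting r = 0.022 m, L = 0.09 m, θ = 91.4°: d²x/dθ² = +0.0060766 m.
a = ω²·d²x/dθ² = (194.7)²·(+0.0060766) = +230.23 m/s²;  |a| = 230.23 m/s².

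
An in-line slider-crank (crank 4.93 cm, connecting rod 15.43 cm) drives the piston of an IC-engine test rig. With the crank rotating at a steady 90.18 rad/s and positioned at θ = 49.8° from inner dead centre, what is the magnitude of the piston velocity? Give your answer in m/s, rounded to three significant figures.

4.12

ω = 90.18 rad/s
For an in-line slider-crank, x = r cosθ + √(L² − r² sin²θ), so v = −rω sinθ·[1 + r cosθ/√(L² − r² sin²θ)].
With r = 0.0493 m, L = 0.1543 m, θ = 49.8°: √(L² − r² sin²θ) = 0.14963 m.
v = −0.0493·90.18·0.76380·[1 + 0.0493·0.64546/0.14963] = -4.1179 m/s.
|v| = 4.1179 m/s.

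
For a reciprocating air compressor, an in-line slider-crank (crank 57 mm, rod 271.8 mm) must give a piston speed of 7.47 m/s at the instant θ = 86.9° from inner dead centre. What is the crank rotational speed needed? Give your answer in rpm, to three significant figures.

1240

For an in-line slider-crank, |v_piston| = rω|sinθ|·[1 + r cosθ/√(L² − r² sin²θ)].
With r = 0.057 m, L = 0.2718 m, θ = 86.9°: the bracketed kinematic factor |dx/dθ| = 0.057577 m.
ω = v/|dx/dθ| = 7.47/0.057577 = 129.74 rad/s.
N = 60ω/(2π) = 1238.9 rpm.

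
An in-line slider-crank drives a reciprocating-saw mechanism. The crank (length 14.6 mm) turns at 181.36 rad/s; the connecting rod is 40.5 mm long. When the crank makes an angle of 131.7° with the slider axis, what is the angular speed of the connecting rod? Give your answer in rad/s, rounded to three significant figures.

45.2

ω = 181.4 rad/s
The rod makes angle φ with the slider axis where L sinφ = r sinθ; differentiating, L cosφ·φ̇ = r ω cosθ.
L cosφ = √(L² − r² sin²θ) = 0.039005 m.
|ω_rod| = r ω |cosθ| / √(L² − r² sin²θ) = 0.0146·181.4·0.66523/0.039005 = 45.159 rad/s.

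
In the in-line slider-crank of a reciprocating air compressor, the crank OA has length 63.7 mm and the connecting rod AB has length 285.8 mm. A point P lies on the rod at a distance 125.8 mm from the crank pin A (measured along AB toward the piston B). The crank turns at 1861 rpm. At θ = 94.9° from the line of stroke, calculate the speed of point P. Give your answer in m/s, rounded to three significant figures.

12.3

ω = 194.9 rad/s.  Crank-pin speed |V_A| = rω = 12.414 m/s, perpendicular to OA.
Rod angle: sinφ = −(r/L) sinθ ⇒ φ = -12.831°; ω_rod = −rω cosθ/√(L²−r²sin²θ) = +3.8052 rad/s.
V_P = V_A + ω_rod × AP, with AP = 0.1258 m along the rod.
Components: V_Px = −rω sinθ − a·ω_rod·sinφ = -12.262 m/s;  V_Py = rω cosθ + a·ω_rod·cosφ = -0.59363 m/s.
|V_P| = √(V_Px² + V_Py²) = 12.277 m/s.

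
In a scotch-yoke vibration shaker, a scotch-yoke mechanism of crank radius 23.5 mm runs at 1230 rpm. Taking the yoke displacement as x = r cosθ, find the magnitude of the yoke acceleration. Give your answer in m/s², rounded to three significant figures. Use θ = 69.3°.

ω = 128.8 rad/s (from 1230 rpm).
x = r cosθ ⇒ ẍ = −rω² cosθ (ω constant).
|a| = rω²|cosθ| = 0.0235·(128.8)²·|cos 69.3°| = 137.81 m/s².

138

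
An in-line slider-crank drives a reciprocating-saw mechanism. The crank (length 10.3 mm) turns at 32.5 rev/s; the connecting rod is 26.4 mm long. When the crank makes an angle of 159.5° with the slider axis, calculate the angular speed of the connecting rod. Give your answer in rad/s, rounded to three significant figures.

75.3

ω = 204.2 rad/s (converted from 32.5 rev/s).
The rod makes angle φ with the slider axis where L sinφ = r sinθ; differentiating, L cosφ·φ̇ = r ω cosθ.
L cosφ = √(L² − r² sin²θ) = 0.026152 m.
|ω_rod| = r ω |cosθ| / √(L² − r² sin²θ) = 0.0103·204.2·0.93667/0.026152 = 75.331 rad/s.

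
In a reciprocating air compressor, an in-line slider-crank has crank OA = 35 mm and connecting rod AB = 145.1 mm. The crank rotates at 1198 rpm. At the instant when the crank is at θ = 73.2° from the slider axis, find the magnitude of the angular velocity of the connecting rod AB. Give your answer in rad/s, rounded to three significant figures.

ω = 125.5 rad/s (converted from 1198 rpm).
The rod makes angle φ with the slider axis where L sinφ = r sinθ; differentiating, L cosφ·φ̇ = r ω cosθ.
L cosφ = √(L² − r² sin²θ) = 0.14118 m.
|ω_rod| = r ω |cosθ| / √(L² − r² sin²θ) = 0.035·125.5·0.28903/0.14118 = 8.9894 rad/s.

8.99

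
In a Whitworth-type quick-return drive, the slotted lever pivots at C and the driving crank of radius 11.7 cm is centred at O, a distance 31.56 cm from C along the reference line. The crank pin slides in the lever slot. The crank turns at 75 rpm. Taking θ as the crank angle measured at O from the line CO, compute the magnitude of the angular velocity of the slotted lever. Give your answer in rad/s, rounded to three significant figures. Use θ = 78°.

ω = 7.854 rad/s (from 75 rpm).
Crank pin A relative to C: A = (d + r cosθ, r sinθ); lever angle φ = atan2(r sinθ, d + r cosθ).
Differentiating tanφ: φ̇ = rω(d cosθ + r)/(d² + r² + 2dr cosθ).
d² + r² + 2dr cosθ = |CA|² = 0.128647 m²;  d cosθ + r = +0.18262 m.
|ω_lever| = |0.117·7.854·+0.18262| / 0.128647 = 1.3044 rad/s.

1.30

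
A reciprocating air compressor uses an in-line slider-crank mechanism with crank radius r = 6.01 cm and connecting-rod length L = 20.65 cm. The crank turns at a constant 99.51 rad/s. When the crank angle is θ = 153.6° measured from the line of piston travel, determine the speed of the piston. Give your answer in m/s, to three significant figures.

ω = 99.51 rad/s
For an in-line slider-crank, x = r cosθ + √(L² − r² sin²θ), so v = −rω sinθ·[1 + r cosθ/√(L² − r² sin²θ)].
With r = 0.0601 m, L = 0.2065 m, θ = 153.6°: √(L² − r² sin²θ) = 0.20476 m.
v = −0.0601·99.51·0.44464·[1 + 0.0601·-0.89571/0.20476] = -1.9601 m/s.
|v| = 1.9601 m/s.

1.96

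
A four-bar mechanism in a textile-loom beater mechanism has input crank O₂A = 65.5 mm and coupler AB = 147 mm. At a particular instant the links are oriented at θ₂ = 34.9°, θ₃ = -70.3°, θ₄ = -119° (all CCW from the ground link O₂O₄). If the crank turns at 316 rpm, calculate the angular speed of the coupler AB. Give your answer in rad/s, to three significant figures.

8.63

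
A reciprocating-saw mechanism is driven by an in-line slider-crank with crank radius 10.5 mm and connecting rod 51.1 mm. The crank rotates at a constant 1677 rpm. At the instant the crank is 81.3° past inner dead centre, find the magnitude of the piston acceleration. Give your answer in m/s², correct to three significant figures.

ω = 2π·1677/60 = 175.6 rad/s
x(θ) = r cosθ + √(L² − r² sin²θ); with ω constant, a = ω²·d²x/dθ².
d²x/dθ² = −r cosθ − r²(cos2θ)/√u − r⁴ sin²2θ/(4u^{3/2}),  u = L² − r² sin²θ = 0.00250348 m².
Substituting r = 0.0105 m, L = 0.0511 m, θ = 81.3°: d²x/dθ² = +0.00051223 m.
a = ω²·d²x/dθ² = (175.6)²·(+0.00051223) = +15.797 m/s²;  |a| = 15.797 m/s².

15.8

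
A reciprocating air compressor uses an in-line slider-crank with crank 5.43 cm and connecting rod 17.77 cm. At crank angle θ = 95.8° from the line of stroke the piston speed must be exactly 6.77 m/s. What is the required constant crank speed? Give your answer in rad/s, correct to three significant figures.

For an in-line slider-crank, |v_piston| = rω|sinθ|·[1 + r cosθ/√(L² − r² sin²θ)].
With r = 0.0543 m, L = 0.1777 m, θ = 95.8°: the bracketed kinematic factor |dx/dθ| = 0.052271 m.
ω = v/|dx/dθ| = 6.77/0.052271 = 129.52 rad/s.

130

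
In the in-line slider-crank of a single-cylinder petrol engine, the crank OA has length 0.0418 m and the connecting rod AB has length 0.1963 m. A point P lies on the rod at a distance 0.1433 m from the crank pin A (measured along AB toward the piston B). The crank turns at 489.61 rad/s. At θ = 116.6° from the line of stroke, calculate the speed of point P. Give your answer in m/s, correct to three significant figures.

17.2

ω = 489.6 rad/s.  Crank-pin speed |V_A| = rω = 20.466 m/s, perpendicular to OA.
Rod angle: sinφ = −(r/L) sinθ ⇒ φ = -10.976°; ω_rod = −rω cosθ/√(L²−r²sin²θ) = +47.552 rad/s.
V_P = V_A + ω_rod × AP, with AP = 0.1433 m along the rod.
Components: V_Px = −rω sinθ − a·ω_rod·sinφ = -17.002 m/s;  V_Py = rω cosθ + a·ω_rod·cosφ = -2.4742 m/s.
|V_P| = √(V_Px² + V_Py²) = 17.181 m/s.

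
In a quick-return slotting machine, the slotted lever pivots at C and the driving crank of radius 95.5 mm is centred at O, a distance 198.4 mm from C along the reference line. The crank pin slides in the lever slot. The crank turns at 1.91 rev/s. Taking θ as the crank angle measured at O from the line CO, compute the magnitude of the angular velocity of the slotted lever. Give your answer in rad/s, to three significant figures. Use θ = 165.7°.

9.43

ω = 12 rad/s (from 1.91 rev/s).
Crank pin A relative to C: A = (d + r cosθ, r sinθ); lever angle φ = atan2(r sinθ, d + r cosθ).
Differentiating tanφ: φ̇ = rω(d cosθ + r)/(d² + r² + 2dr cosθ).
d² + r² + 2dr cosθ = |CA|² = 0.0117625 m²;  d cosθ + r = -0.096753 m.
|ω_lever| = |0.0955·12·-0.096753| / 0.0117625 = 9.4271 rad/s.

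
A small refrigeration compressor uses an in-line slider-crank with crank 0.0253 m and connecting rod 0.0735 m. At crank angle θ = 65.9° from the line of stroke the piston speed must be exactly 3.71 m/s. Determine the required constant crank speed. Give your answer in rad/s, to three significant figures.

140

For an in-line slider-crank, |v_piston| = rω|sinθ|·[1 + r cosθ/√(L² − r² sin²θ)].
With r = 0.0253 m, L = 0.0735 m, θ = 65.9°: the bracketed kinematic factor |dx/dθ| = 0.026514 m.
ω = v/|dx/dθ| = 3.71/0.026514 = 139.93 rad/s.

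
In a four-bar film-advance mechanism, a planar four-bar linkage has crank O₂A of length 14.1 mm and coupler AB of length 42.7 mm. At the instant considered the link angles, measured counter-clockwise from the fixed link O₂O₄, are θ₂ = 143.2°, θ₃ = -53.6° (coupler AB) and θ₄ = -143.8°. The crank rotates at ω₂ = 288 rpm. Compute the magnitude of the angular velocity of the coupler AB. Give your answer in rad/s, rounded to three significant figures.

ω₂ = 30.16 rad/s (from 288 rpm).
Differentiating the loop-closure r₂e^{iθ₂}+r₃e^{iθ₃}=r₁+r₄e^{iθ₄} gives r₂ω₂e^{iθ₂}+r₃ω₃e^{iθ₃}=r₄ω₄e^{iθ₄}.
Eliminating the other unknown: ω₃ = r₂ω₂ sin(θ₄−θ₂) / [r₃ sin(θ₃−θ₄)].
Numerator sine = +0.95630; denominator sine = +0.99999.
Result = 0.0141·30.16·(+0.95630) / (0.0427·(+0.99999)) = +9.5238 rad/s; magnitude 9.5238 rad/s.

9.52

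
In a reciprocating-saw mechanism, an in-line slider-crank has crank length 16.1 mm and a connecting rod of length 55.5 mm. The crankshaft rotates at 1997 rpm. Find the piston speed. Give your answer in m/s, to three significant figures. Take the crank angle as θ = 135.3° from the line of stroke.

1.87

ω = 2π·1997/60 = 209.1 rad/s
For an in-line slider-crank, x = r cosθ + √(L² − r² sin²θ), so v = −rω sinθ·[1 + r cosθ/√(L² − r² sin²θ)].
With r = 0.0161 m, L = 0.0555 m, θ = 135.3°: √(L² − r² sin²θ) = 0.054332 m.
v = −0.0161·209.1·0.70339·[1 + 0.0161·-0.71080/0.054332] = -1.8694 m/s.
|v| = 1.8694 m/s.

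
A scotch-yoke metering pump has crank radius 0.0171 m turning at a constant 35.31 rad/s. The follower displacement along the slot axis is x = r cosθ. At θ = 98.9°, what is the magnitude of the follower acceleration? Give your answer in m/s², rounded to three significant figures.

ω = 35.31 rad/s
x = r cosθ ⇒ ẍ = −rω² cosθ (ω constant).
|a| = rω²|cosθ| = 0.0171·(35.31)²·|cos 98.9°| = 3.2985 m/s².

3.30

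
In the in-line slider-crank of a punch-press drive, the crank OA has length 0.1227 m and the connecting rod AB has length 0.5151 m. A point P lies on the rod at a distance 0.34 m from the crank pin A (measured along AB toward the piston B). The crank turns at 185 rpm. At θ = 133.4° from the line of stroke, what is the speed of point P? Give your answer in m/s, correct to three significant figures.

1.63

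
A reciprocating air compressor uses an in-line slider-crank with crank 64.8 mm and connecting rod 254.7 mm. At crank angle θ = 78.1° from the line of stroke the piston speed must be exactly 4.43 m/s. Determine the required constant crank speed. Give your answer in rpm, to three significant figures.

For an in-line slider-crank, |v_piston| = rω|sinθ|·[1 + r cosθ/√(L² − r² sin²θ)].
With r = 0.0648 m, L = 0.2547 m, θ = 78.1°: the bracketed kinematic factor |dx/dθ| = 0.066842 m.
ω = v/|dx/dθ| = 4.43/0.066842 = 66.276 rad/s.
N = 60ω/(2π) = 632.89 rpm.

633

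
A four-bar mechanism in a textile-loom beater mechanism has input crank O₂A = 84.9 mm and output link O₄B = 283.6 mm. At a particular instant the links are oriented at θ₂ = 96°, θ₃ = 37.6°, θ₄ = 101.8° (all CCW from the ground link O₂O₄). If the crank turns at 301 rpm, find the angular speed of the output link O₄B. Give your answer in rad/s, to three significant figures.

ω₂ = 31.52 rad/s (from 301 rpm).
Differentiating the loop-closure r₂e^{iθ₂}+r₃e^{iθ₃}=r₁+r₄e^{iθ₄} gives r₂ω₂e^{iθ₂}+r₃ω₃e^{iθ₃}=r₄ω₄e^{iθ₄}.
Eliminating the other unknown: ω₄ = r₂ω₂ sin(θ₂−θ₃) / [r₄ sin(θ₄−θ₃)].
Numerator sine = +0.85173; denominator sine = +0.90032.
Result = 0.0849·31.52·(+0.85173) / (0.2836·(+0.90032)) = +8.9269 rad/s; magnitude 8.9269 rad/s.

8.93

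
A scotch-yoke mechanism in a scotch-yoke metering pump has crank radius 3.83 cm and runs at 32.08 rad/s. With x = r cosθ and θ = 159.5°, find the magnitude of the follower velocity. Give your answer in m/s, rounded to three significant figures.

0.430

ω = 32.08 rad/s
x = r cosθ ⇒ ẋ = −rω sinθ.
|v| = rω|sinθ| = 0.0383·32.08·|sin 159.5°| = 0.43029 m/s.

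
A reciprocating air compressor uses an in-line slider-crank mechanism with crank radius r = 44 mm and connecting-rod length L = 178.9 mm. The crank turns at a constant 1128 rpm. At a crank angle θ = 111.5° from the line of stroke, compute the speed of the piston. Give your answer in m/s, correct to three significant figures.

ω = 2π·1128/60 = 118.1 rad/s
For an in-line slider-crank, x = r cosθ + √(L² − r² sin²θ), so v = −rω sinθ·[1 + r cosθ/√(L² − r² sin²θ)].
With r = 0.044 m, L = 0.1789 m, θ = 111.5°: √(L² − r² sin²θ) = 0.17415 m.
v = −0.044·118.1·0.93042·[1 + 0.044·-0.36650/0.17415] = -4.388 m/s.
|v| = 4.388 m/s.

4.39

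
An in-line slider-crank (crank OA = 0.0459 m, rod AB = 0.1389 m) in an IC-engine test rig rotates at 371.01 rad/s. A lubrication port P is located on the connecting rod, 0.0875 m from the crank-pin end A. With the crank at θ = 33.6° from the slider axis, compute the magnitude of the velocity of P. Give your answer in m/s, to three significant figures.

ω = 371 rad/s.  Crank-pin speed |V_A| = rω = 17.029 m/s, perpendicular to OA.
Rod angle: sinφ = −(r/L) sinθ ⇒ φ = -10.537°; ω_rod = −rω cosθ/√(L²−r²sin²θ) = -103.87 rad/s.
V_P = V_A + ω_rod × AP, with AP = 0.0875 m along the rod.
Components: V_Px = −rω sinθ − a·ω_rod·sinφ = -11.086 m/s;  V_Py = rω cosθ + a·ω_rod·cosφ = +5.2488 m/s.
|V_P| = √(V_Px² + V_Py²) = 12.266 m/s.

12.3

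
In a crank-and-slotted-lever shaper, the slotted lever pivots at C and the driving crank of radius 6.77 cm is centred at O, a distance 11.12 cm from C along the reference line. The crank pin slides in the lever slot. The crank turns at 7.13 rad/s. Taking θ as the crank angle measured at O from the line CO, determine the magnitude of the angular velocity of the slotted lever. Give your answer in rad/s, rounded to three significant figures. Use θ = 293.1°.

2.35

ω = 7.13 rad/s
Crank pin A relative to C: A = (d + r cosθ, r sinθ); lever angle φ = atan2(r sinθ, d + r cosθ).
Differentiating tanφ: φ̇ = rω(d cosθ + r)/(d² + r² + 2dr cosθ).
d² + r² + 2dr cosθ = |CA|² = 0.0228559 m²;  d cosθ + r = +0.11133 m.
|ω_lever| = |0.0677·7.13·+0.11133| / 0.0228559 = 2.3512 rad/s.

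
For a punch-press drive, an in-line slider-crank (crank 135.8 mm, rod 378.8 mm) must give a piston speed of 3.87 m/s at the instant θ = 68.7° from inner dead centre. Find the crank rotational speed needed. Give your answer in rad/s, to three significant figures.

26.9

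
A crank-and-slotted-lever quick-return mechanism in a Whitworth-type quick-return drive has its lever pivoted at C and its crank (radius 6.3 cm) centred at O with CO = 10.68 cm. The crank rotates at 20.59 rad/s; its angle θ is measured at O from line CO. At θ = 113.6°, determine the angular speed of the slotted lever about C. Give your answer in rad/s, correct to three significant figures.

ω = 20.59 rad/s
Crank pin A relative to C: A = (d + r cosθ, r sinθ); lever angle φ = atan2(r sinθ, d + r cosθ).
Differentiating tanφ: φ̇ = rω(d cosθ + r)/(d² + r² + 2dr cosθ).
d² + r² + 2dr cosθ = |CA|² = 0.00998782 m²;  d cosθ + r = +0.020243 m.
|ω_lever| = |0.063·20.59·+0.020243| / 0.00998782 = 2.629 rad/s.

2.63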